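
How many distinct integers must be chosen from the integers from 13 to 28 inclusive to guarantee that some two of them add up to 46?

A set avoiding the sum 46 can contain at most one of each pair {x, 46−x}, plus the 6 elements whose complement lies outside the range or equal to its own complement.
The integers 13, …, 23 (11 of them) are such a set: any two sum to at least 13+14 = 27 and at most 22+23 = 45 < 46.
Any 12th integer completes one of the 5 pairs, so 12 choices force a sum of 46.

12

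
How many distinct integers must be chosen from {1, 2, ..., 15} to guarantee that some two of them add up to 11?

Group the elements by complementary pair {x, 11−x}: {1,10}, {2,9}, {3,8}, …, giving 5 two-element pairs and 5 integers whose partner 11−x falls outside [1,15].
Treating each of those 10 groups as a pigeonhole, one can pick one integer per group — 10 integers — with no two summing to 11.
The 11th integer lands in an occupied pair, forcing a sum of 11.

11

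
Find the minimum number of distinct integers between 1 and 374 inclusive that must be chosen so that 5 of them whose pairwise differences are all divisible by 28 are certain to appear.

113

Integers whose pairwise differences are multiples of 28 are exactly those sharing a remainder mod 28. Pigeonhole: the 28 residue classes mod 28 are the pigeonholes.
With 112 integers one could put 4 in each residue class and have no class reach 5.
The 113th integer pushes some class to 5, so 28·4 + 1 = 113.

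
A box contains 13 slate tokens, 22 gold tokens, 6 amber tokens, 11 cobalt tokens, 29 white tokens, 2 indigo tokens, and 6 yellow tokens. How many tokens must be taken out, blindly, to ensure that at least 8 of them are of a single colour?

43

An adversary could hand out at most 7 tokens per colour (amber, indigo, yellow run out sooner): 7 + 7 + 6 + 7 + 7 + 2 + 6 = 42 tokens and still no colour has 8.
One more token lands in a colour already at 7, so 43 draws are enough and 42 are not.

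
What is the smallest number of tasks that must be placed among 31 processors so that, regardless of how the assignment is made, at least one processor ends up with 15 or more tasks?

With 434 tasks one could put exactly 14 in each of the 31 processors, and no processor would reach 15.
Pigeonhole: one more task must land in a processor that already has 14, giving it 15.
So 31 × 14 + 1 = 435 tasks are required.

435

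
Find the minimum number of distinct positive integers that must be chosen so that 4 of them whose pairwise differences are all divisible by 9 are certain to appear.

28

Integers whose pairwise differences are multiples of 9 are exactly those sharing a remainder mod 9. By the pigeonhole principle, the 9 residue classes mod 9 are the pigeonholes.
With 27 integers one could put 3 in each residue class and have no class reach 4.
The 28th integer pushes some class to 4, so 9·3 + 1 = 28.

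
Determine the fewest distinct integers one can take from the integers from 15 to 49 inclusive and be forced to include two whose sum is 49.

26

Two chosen integers sum to 49 exactly when both halves of some pair {x, 49−x} with 15 ≤ x ≤ 49−x ≤ 34 are chosen — 10 such pairs.
The remaining 15 elements (those with no distinct partner in range) can never complete a 49-sum, so the worst case takes all of them and one from each pair: 15 + 10 = 25.
Pigeonhole: the 26th integer has to be the second member of some pair, so 25 + 1 = 26.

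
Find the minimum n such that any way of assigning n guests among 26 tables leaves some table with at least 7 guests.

With 156 guests one could put exactly 6 in each of the 26 tables, and no table would reach 7.
One more guest must land in a table that already has 6, giving it 7.
So 26 × 6 + 1 = 157 guests are required.

157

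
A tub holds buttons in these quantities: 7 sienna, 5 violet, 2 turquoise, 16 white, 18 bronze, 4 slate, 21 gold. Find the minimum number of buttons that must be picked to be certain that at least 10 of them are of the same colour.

The 7 colours are the holes; the buttons drawn are the pigeons.
To avoid 10 of any one colour, the worst case takes at most 9 of each colour, or every button of a colour that has fewer than 9.
That gives 7 + 5 + 2 + 9 + 9 + 4 + 9 = 45 buttons with no colour reaching 10.
The next button forces some colour to 10, so 45 + 1 = 46.

46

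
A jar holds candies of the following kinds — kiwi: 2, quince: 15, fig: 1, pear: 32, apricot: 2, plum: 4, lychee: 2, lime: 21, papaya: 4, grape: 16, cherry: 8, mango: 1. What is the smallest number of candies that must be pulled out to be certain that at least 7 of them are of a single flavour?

An adversary could hand out at most 6 candies per flavour (7 flavours run out sooner): 2 + 6 + 1 + 6 + 2 + 4 + 2 + 6 + 4 + 6 + 6 + 1 = 46 candies and still no flavour has 7.
Pigeonhole: one more candy lands in a flavour already at 6, so 47 draws are enough and 46 are not.

47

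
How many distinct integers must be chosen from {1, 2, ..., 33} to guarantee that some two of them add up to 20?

Two chosen integers sum to 20 exactly when both halves of some pair {x, 20−x} with 1 ≤ x ≤ 20−x ≤ 19 are chosen — 9 such pairs.
The remaining 15 elements (those with no distinct partner in range) can never complete a 20-sum, so the worst case takes all of them and one from each pair: 15 + 9 = 24.
By pigeonhole, the 25th integer has to be the second member of some pair, so 24 + 1 = 25.

25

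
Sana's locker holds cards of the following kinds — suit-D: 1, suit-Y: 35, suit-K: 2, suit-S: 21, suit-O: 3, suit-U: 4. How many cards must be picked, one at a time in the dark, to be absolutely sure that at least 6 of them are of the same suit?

21

An adversary could hand out at most 5 cards per suit (4 suits run out sooner): 1 + 5 + 2 + 5 + 3 + 4 = 20 cards and still no suit has 6.
Pigeonhole: one more card lands in a suit already at 5, so 21 draws are enough and 20 are not.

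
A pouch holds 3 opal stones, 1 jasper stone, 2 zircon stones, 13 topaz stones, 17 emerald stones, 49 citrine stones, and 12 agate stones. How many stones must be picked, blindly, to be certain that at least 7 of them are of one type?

31

By the pigeonhole principle, put each drawn stone into a box by type. The largest draw with every box below 7 takes min(count, 6) from each type; types with fewer than 6 contribute all they have.
Σ min(cᵢ, 6) = 3 + 1 + 2 + 6 + 6 + 6 + 6 = 30.
Draw number 30 + 1 = 31 must push one box to 7.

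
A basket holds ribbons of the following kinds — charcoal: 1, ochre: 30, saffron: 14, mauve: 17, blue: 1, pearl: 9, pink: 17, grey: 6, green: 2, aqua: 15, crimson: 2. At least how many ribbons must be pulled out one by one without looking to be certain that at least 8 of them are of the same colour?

An adversary could hand out at most 7 ribbons per colour (5 colours run out sooner): 1 + 7 + 7 + 7 + 1 + 7 + 7 + 6 + 2 + 7 + 2 = 54 ribbons and still no colour has 8.
Pigeonhole: one more ribbon lands in a colour already at 7, so 55 draws are enough and 54 are not.

55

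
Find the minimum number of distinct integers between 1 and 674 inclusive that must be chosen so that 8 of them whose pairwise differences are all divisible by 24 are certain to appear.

169

Integers whose pairwise differences are multiples of 24 are exactly those sharing a remainder mod 24. The 24 residue classes mod 24 are the pigeonholes.
With 168 integers one could put 7 in each residue class and have no class reach 8.
The 169th integer pushes some class to 8, so 24·7 + 1 = 169.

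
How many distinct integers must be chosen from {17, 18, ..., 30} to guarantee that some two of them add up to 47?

8

A set avoiding the sum 47 can contain at most one of each pair {x, 47−x}.
The integers 24, …, 30 (7 of them) are such a set: any two sum to at least 24+25 = 49 > 47.
Any 8th integer completes one of the 7 pairs, so 8 choices force a sum of 47.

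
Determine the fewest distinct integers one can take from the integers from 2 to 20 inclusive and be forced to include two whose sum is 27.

13

A set avoiding the sum 27 can contain at most one of each pair {x, 27−x}, plus the 5 elements whose complement lies outside the range.
The integers 2, …, 13 (12 of them) are such a set: any two sum to at least 2+3 = 5 and at most 12+13 = 25 < 27.
Any 13th integer completes one of the 7 pairs, so 13 choices force a sum of 27.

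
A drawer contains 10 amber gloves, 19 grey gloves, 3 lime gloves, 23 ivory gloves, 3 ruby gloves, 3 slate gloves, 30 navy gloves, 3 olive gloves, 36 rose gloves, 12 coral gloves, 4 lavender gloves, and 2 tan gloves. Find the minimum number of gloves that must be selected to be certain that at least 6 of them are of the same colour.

By the pigeonhole principle, the 12 colours are the holes; the gloves drawn are the pigeons.
To avoid 6 of any one colour, the worst case takes at most 5 of each colour, or every glove of a colour that has fewer than 5.
That gives 5 + 5 + 3 + 5 + 3 + 3 + 5 + 3 + 5 + 5 + 4 + 2 = 48 gloves with no colour reaching 6.
The next glove forces some colour to 6, so 48 + 1 = 49.

49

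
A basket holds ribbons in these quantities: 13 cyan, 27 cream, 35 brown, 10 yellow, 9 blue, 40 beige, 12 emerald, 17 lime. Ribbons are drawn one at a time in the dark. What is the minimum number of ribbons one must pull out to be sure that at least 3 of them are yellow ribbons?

156

In the worst case for collecting yellow ribbons, every non-yellow ribbon comes out first.
There are 13 + 27 + 35 + 9 + 40 + 12 + 17 = 153 non-yellow ribbons altogether.
After those, each further ribbon must be yellow, so 153 + 3 = 156 draws guarantee 3 yellow ribbons.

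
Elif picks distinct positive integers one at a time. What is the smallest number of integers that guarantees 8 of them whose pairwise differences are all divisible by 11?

78

Integers whose pairwise differences are multiples of 11 are exactly those sharing a remainder mod 11. By the pigeonhole principle, the 11 residue classes mod 11 are the pigeonholes.
With 77 integers one could put 7 in each residue class and have no class reach 8.
The 78th integer pushes some class to 8, so 11·7 + 1 = 78.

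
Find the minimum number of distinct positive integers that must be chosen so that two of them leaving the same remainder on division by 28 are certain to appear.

29

The 28 residue classes mod 28 are the pigeonholes.
With 28 integers one could put 1 in each residue class and have no class reach 2.
The 29th integer pushes some class to 2, so 28·1 + 1 = 29.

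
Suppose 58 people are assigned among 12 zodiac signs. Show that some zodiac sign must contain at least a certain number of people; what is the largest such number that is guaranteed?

The 12 zodiac signs are the holes and the 58 people are the pigeons.
If every zodiac sign held at most 4 people, the total would be at most 12 × 4 = 48, which is less than 58.
So some zodiac sign holds at least ⌈58/12⌉ = 5 people.

5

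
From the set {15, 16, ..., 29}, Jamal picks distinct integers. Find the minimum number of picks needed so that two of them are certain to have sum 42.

Group the elements by complementary pair {x, 42−x}: {15,27}, {16,26}, {17,25}, …, giving 6 two-element pairs; the single value 21 (it cannot pair with itself since the integers are distinct); and 2 integers whose partner 42−x falls outside [15,29].
Treating each of those 9 groups as a pigeonhole, one can pick one integer per group — 9 integers — with no two summing to 42.
The 10th integer lands in an occupied pair, forcing a sum of 42.

10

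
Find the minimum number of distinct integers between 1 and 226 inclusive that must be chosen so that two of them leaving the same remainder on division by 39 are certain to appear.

Pigeonhole: the 39 residue classes mod 39 are the pigeonholes.
With 39 integers one could put 1 in each residue class and have no class reach 2.
The 40th integer pushes some class to 2, so 39·1 + 1 = 40.

40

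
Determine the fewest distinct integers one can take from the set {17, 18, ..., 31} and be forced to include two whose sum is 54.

Two chosen integers sum to 54 exactly when both halves of some pair {x, 54−x} with 23 ≤ x ≤ 54−x ≤ 31 are chosen — 4 such pairs.
The remaining 7 elements (those with no distinct partner in range) can never complete a 54-sum, so the worst case takes all of them and one from each pair: 7 + 4 = 11.
By the pigeonhole principle, the 12th integer has to be the second member of some pair, so 11 + 1 = 12.

12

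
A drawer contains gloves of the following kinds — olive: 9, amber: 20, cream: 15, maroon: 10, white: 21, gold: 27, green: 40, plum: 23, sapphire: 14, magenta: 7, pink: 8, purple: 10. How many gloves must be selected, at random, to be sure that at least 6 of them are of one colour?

The 12 colours are the holes; the gloves drawn are the pigeons.
To avoid 6 of any one colour, the worst case takes at most 5 of each colour.
That gives 5 + 5 + 5 + 5 + 5 + 5 + 5 + 5 + 5 + 5 + 5 + 5 = 60 gloves with no colour reaching 6.
The next glove forces some colour to 6, so 60 + 1 = 61.

61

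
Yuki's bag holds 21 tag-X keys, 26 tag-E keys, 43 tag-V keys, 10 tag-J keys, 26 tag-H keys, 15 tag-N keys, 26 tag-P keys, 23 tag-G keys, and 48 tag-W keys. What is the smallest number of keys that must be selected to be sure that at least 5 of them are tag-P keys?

217

In the worst case for collecting tag-P keys, every non-tag-P key comes out first.
There are 21 + 26 + 43 + 10 + 26 + 15 + 23 + 48 = 212 non-tag-P keys altogether.
After those, each further key must be tag-P, so 212 + 5 = 217 draws guarantee 5 tag-P keys.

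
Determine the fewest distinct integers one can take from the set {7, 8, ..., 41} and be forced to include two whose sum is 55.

Two chosen integers sum to 55 exactly when both halves of some pair {x, 55−x} with 14 ≤ x ≤ 55−x ≤ 41 are chosen — 14 such pairs.
The remaining 7 elements (those with no distinct partner in range) can never complete a 55-sum, so the worst case takes all of them and one from each pair: 7 + 14 = 21.
The 22nd integer has to be the second member of some pair, so 21 + 1 = 22.

22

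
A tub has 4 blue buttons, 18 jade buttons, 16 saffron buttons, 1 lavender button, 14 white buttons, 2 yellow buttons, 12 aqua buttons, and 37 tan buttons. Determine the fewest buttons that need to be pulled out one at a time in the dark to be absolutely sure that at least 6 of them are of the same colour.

33

The 8 colours are the holes; the buttons drawn are the pigeons.
To avoid 6 of any one colour, the worst case takes at most 5 of each colour, or every button of a colour that has fewer than 5.
That gives 4 + 5 + 5 + 1 + 5 + 2 + 5 + 5 = 32 buttons with no colour reaching 6.
The next button forces some colour to 6, so 32 + 1 = 33.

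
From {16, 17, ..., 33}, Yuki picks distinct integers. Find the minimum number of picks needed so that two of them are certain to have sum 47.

11

Group the elements by complementary pair {x, 47−x}: {16,31}, {17,30}, {18,29}, …, giving 8 two-element pairs and 2 integers whose partner 47−x falls outside [16,33].
Pigeonhole: treating each of those 10 groups as a pigeonhole, one can pick one integer per group — 10 integers — with no two summing to 47.
The 11th integer lands in an occupied pair, forcing a sum of 47.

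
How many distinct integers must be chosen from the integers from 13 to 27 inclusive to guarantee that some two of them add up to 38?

10

Two chosen integers sum to 38 exactly when both halves of some pair {x, 38−x} with 13 ≤ x ≤ 38−x ≤ 25 are chosen — 6 such pairs.
The remaining 3 elements (those with no distinct partner in range) can never complete a 38-sum, so the worst case takes all of them and one from each pair: 3 + 6 = 9.
Pigeonhole: the 10th integer has to be the second member of some pair, so 9 + 1 = 10.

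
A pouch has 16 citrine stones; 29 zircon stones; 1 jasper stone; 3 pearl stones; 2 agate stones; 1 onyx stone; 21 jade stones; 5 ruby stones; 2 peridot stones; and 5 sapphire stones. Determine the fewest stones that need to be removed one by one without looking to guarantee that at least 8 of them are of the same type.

41

By the pigeonhole principle, the 10 types are the holes; the stones drawn are the pigeons.
To avoid 8 of any one type, the worst case takes at most 7 of each type, or every stone of a type that has fewer than 7.
That gives 7 + 7 + 1 + 3 + 2 + 1 + 7 + 5 + 2 + 5 = 40 stones with no type reaching 8.
The next stone forces some type to 8, so 40 + 1 = 41.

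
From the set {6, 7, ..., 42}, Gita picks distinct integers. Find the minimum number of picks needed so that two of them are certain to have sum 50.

A set avoiding the sum 50 can contain at most one of each pair {x, 50−x}, plus the 3 elements whose complement lies outside the range or equal to its own complement.
The integers 6, …, 25 (20 of them) are such a set: any two sum to at least 6+7 = 13 and at most 24+25 = 49 < 50.
Pigeonhole: any 21st integer completes one of the 17 pairs, so 21 choices force a sum of 50.

21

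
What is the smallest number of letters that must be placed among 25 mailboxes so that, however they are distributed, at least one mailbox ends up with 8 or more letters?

176

With 175 letters one could put exactly 7 in each of the 25 mailboxes, and no mailbox would reach 8.
By pigeonhole, one more letter must land in a mailbox that already has 7, giving it 8.
So 25 × 7 + 1 = 176 letters are required.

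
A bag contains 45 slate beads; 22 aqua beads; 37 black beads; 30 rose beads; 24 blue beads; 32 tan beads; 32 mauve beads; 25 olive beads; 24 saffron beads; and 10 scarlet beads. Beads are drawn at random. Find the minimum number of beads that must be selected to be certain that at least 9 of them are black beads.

In the worst case for collecting black beads, every non-black bead comes out first.
There are 45 + 22 + 30 + 24 + 32 + 32 + 25 + 24 + 10 = 244 non-black beads altogether.
After those, each further bead must be black, so 244 + 9 = 253 draws guarantee 9 black beads.

253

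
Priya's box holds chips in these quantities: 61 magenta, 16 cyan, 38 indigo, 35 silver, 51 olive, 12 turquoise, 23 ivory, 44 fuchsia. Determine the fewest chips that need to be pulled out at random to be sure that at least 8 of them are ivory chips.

265

In the worst case for collecting ivory chips, every non-ivory chip comes out first.
There are 61 + 16 + 38 + 35 + 51 + 12 + 44 = 257 non-ivory chips altogether.
After those, each further chip must be ivory, so 257 + 8 = 265 draws guarantee 8 ivory chips.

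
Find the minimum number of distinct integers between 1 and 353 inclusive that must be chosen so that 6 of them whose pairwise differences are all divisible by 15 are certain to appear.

Integers whose pairwise differences are multiples of 15 are exactly those sharing a remainder mod 15. The 15 residue classes mod 15 are the pigeonholes.
With 75 integers one could put 5 in each residue class and have no class reach 6.
The 76th integer pushes some class to 6, so 15·5 + 1 = 76.

76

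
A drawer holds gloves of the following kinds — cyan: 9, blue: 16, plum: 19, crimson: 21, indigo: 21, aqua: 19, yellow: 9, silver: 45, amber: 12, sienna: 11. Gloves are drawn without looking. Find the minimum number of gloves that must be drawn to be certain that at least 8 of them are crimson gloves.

169

In the worst case for collecting crimson gloves, every non-crimson glove comes out first.
There are 9 + 16 + 19 + 21 + 19 + 9 + 45 + 12 + 11 = 161 non-crimson gloves altogether.
After those, each further glove must be crimson, so 161 + 8 = 169 draws guarantee 8 crimson gloves.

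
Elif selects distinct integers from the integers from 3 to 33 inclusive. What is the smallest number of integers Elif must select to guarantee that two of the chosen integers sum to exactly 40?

Two chosen integers sum to 40 exactly when both halves of some pair {x, 40−x} with 7 ≤ x ≤ 40−x ≤ 33 are chosen — 13 such pairs.
The remaining 5 elements (those with no distinct partner in range) can never complete a 40-sum, so the worst case takes all of them and one from each pair: 5 + 13 = 18.
By the pigeonhole principle, the 19th integer has to be the second member of some pair, so 18 + 1 = 19.

19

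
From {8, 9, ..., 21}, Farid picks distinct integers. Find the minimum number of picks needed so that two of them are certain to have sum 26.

10

Two chosen integers sum to 26 exactly when both halves of some pair {x, 26−x} with 8 ≤ x ≤ 26−x ≤ 18 are chosen — 5 such pairs.
The remaining 4 elements (those with no distinct partner in range) can never complete a 26-sum, so the worst case takes all of them and one from each pair: 4 + 5 = 9.
By pigeonhole, the 10th integer has to be the second member of some pair, so 9 + 1 = 10.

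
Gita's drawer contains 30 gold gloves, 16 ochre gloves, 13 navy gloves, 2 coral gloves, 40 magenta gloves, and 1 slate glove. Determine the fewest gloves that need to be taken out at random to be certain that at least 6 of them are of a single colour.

The 6 colours are the holes; the gloves drawn are the pigeons.
To avoid 6 of any one colour, the worst case takes at most 5 of each colour, or every glove of a colour that has fewer than 5.
That gives 5 + 5 + 5 + 2 + 5 + 1 = 23 gloves with no colour reaching 6.
The next glove forces some colour to 6, so 23 + 1 = 24.

24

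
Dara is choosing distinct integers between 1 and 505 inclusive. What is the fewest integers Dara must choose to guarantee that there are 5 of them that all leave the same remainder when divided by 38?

The 38 residue classes mod 38 are the pigeonholes.
With 152 integers one could put 4 in each residue class and have no class reach 5.
The 153rd integer pushes some class to 5, so 38·4 + 1 = 153.

153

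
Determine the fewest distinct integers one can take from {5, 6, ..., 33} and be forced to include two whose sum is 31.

Group the elements by complementary pair {x, 31−x}: {5,26}, {6,25}, {7,24}, …, giving 11 two-element pairs and 7 integers whose partner 31−x falls outside [5,33].
Pigeonhole: treating each of those 18 groups as a pigeonhole, one can pick one integer per group — 18 integers — with no two summing to 31.
The 19th integer lands in an occupied pair, forcing a sum of 31.

19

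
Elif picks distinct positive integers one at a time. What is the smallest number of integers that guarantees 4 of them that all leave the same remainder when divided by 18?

The 18 residue classes mod 18 are the pigeonholes.
With 54 integers one could put 3 in each residue class and have no class reach 4.
The 55th integer pushes some class to 4, so 18·3 + 1 = 55.

55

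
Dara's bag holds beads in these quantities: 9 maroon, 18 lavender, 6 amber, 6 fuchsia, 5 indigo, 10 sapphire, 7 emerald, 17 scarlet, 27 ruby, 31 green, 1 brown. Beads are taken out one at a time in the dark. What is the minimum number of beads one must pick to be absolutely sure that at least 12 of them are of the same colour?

89

An adversary could hand out at most 11 beads per colour (7 colours run out sooner): 9 + 11 + 6 + 6 + 5 + 10 + 7 + 11 + 11 + 11 + 1 = 88 beads and still no colour has 12.
Pigeonhole: one more bead lands in a colour already at 11, so 89 draws are enough and 88 are not.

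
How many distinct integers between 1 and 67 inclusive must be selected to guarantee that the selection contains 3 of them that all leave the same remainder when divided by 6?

13

By pigeonhole, the 6 residue classes mod 6 are the pigeonholes.
With 12 integers one could put 2 in each residue class and have no class reach 3.
The 13th integer pushes some class to 3, so 6·2 + 1 = 13.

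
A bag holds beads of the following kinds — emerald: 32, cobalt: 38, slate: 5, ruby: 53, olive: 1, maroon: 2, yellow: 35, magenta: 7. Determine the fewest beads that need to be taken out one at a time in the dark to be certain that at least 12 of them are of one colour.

Pigeonhole: put each drawn bead into a box by colour. The largest draw with every box below 12 takes min(count, 11) from each colour; colours with fewer than 11 contribute all they have.
Σ min(cᵢ, 11) = 11 + 11 + 5 + 11 + 1 + 2 + 11 + 7 = 59.
Draw number 59 + 1 = 60 must push one box to 12.

60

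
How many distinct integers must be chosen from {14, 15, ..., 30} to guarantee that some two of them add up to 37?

A set avoiding the sum 37 can contain at most one of each pair {x, 37−x}, plus the 7 elements whose complement lies outside the range.
The integers 19, …, 30 (12 of them) are such a set: any two sum to at least 19+20 = 39 > 37.
By the pigeonhole principle, any 13th integer completes one of the 5 pairs, so 13 choices force a sum of 37.

13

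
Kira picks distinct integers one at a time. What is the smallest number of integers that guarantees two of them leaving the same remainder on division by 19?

20

The 19 residue classes mod 19 are the pigeonholes.
With 19 integers one could put 1 in each residue class and have no class reach 2.
The 20th integer pushes some class to 2, so 19·1 + 1 = 20.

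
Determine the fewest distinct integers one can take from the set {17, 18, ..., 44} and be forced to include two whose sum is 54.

A set avoiding the sum 54 can contain at most one of each pair {x, 54−x}, plus the 8 elements whose complement lies outside the range or equal to its own complement.
The integers 27, …, 44 (18 of them) are such a set: any two sum to at least 27+28 = 55 > 54.
Any 19th integer completes one of the 10 pairs, so 19 choices force a sum of 54.

19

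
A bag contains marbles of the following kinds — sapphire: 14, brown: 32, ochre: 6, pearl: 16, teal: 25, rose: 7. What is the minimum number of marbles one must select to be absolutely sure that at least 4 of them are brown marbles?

In the worst case for collecting brown marbles, every non-brown marble comes out first.
There are 14 + 6 + 16 + 25 + 7 = 68 non-brown marbles altogether.
After those, each further marble must be brown, so 68 + 4 = 72 draws guarantee 4 brown marbles.

72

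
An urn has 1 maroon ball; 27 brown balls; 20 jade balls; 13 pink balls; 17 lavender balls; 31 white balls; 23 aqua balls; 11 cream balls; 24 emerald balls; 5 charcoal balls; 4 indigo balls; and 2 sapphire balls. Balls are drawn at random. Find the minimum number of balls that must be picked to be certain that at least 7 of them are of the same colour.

An adversary could hand out at most 6 balls per colour (4 colours run out sooner): 1 + 6 + 6 + 6 + 6 + 6 + 6 + 6 + 6 + 5 + 4 + 2 = 60 balls and still no colour has 7.
By pigeonhole, one more ball lands in a colour already at 6, so 61 draws are enough and 60 are not.

61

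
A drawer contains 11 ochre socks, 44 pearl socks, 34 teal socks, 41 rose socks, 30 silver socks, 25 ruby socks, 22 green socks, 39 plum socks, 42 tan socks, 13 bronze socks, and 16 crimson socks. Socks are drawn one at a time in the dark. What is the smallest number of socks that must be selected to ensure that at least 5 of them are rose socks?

In the worst case for collecting rose socks, every non-rose sock comes out first.
There are 11 + 44 + 34 + 30 + 25 + 22 + 39 + 42 + 13 + 16 = 276 non-rose socks altogether.
After those, each further sock must be rose, so 276 + 5 = 281 draws guarantee 5 rose socks.

281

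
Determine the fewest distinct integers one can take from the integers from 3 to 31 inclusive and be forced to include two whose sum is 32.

Group the elements by complementary pair {x, 32−x}: {3,29}, {4,28}, {5,27}, …, giving 13 two-element pairs, the single value 16 (it cannot pair with itself since the integers are distinct), and 2 integers whose partner 32−x falls outside [3,31].
Treating each of those 16 groups as a pigeonhole, one can pick one integer per group — 16 integers — with no two summing to 32.
The 17th integer lands in an occupied pair, forcing a sum of 32.

17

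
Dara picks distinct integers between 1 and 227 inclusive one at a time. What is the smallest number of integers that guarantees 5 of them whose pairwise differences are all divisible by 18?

Integers whose pairwise differences are multiples of 18 are exactly those sharing a remainder mod 18. Pigeonhole: the 18 residue classes mod 18 are the pigeonholes.
With 72 integers one could put 4 in each residue class and have no class reach 5.
The 73rd integer pushes some class to 5, so 18·4 + 1 = 73.

73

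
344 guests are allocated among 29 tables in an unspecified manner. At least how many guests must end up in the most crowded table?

12

Pigeonhole: the 29 tables are the holes and the 344 guests are the pigeons.
If every table held at most 11 guests, the total would be at most 29 × 11 = 319, which is less than 344.
So some table holds at least ⌈344/29⌉ = 12 guests.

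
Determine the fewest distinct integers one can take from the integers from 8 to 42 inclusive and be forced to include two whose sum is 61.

A set avoiding the sum 61 can contain at most one of each pair {x, 61−x}, plus the 11 elements whose complement lies outside the range.
The integers 8, …, 30 (23 of them) are such a set: any two sum to at least 8+9 = 17 and at most 29+30 = 59 < 61.
Pigeonhole: any 24th integer completes one of the 12 pairs, so 24 choices force a sum of 61.

24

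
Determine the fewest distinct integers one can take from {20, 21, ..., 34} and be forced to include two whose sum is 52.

10

A set avoiding the sum 52 can contain at most one of each pair {x, 52−x}, plus the 3 elements whose complement lies outside the range or equal to its own complement.
The integers 26, …, 34 (9 of them) are such a set: any two sum to at least 26+27 = 53 > 52.
Any 10th integer completes one of the 6 pairs, so 10 choices force a sum of 52.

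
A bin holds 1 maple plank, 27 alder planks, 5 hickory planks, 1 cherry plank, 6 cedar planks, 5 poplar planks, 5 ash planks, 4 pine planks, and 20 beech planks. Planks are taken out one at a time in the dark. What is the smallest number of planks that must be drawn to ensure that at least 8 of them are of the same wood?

42

An adversary could hand out at most 7 planks per wood (7 woods run out sooner): 1 + 7 + 5 + 1 + 6 + 5 + 5 + 4 + 7 = 41 planks and still no wood has 8.
By pigeonhole, one more plank lands in a wood already at 7, so 42 draws are enough and 41 are not.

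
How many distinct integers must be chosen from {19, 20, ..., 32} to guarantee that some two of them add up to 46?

11

Group the elements by complementary pair {x, 46−x}: {19,27}, {20,26}, {21,25}, …, giving 4 two-element pairs, the single value 23 (it cannot pair with itself since the integers are distinct), and 5 integers whose partner 46−x falls outside [19,32].
Treating each of those 10 groups as a pigeonhole, one can pick one integer per group — 10 integers — with no two summing to 46.
The 11th integer lands in an occupied pair, forcing a sum of 46.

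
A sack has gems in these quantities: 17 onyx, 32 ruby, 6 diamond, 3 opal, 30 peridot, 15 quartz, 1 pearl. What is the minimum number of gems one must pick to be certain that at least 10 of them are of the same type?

47

Put each drawn gem into a box by type. The largest draw with every box below 10 takes min(count, 9) from each type; types with fewer than 9 contribute all they have.
Σ min(cᵢ, 9) = 9 + 9 + 6 + 3 + 9 + 9 + 1 = 46.
Draw number 46 + 1 = 47 must push one box to 10.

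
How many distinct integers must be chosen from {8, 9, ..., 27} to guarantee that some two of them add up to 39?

13

Group the elements by complementary pair {x, 39−x}: {12,27}, {13,26}, {14,25}, …, giving 8 two-element pairs and 4 integers whose partner 39−x falls outside [8,27].
Pigeonhole: treating each of those 12 groups as a pigeonhole, one can pick one integer per group — 12 integers — with no two summing to 39.
The 13th integer lands in an occupied pair, forcing a sum of 39.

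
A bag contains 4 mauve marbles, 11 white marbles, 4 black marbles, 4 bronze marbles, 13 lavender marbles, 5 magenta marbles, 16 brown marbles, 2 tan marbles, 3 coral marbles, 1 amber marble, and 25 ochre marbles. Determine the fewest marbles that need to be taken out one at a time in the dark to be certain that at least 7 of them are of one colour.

By the pigeonhole principle, put each drawn marble into a box by colour. The largest draw with every box below 7 takes min(count, 6) from each colour; colours with fewer than 6 contribute all they have.
Σ min(cᵢ, 6) = 4 + 6 + 4 + 4 + 6 + 5 + 6 + 2 + 3 + 1 + 6 = 47.
Draw number 47 + 1 = 48 must push one box to 7.

48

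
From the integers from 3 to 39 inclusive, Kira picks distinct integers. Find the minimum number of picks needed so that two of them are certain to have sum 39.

Group the elements by complementary pair {x, 39−x}: {3,36}, {4,35}, {5,34}, …, giving 17 two-element pairs and 3 integers whose partner 39−x falls outside [3,39].
Pigeonhole: treating each of those 20 groups as a pigeonhole, one can pick one integer per group — 20 integers — with no two summing to 39.
The 21st integer lands in an occupied pair, forcing a sum of 39.

21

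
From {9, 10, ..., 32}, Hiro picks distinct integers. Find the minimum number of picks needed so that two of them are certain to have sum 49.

17

Group the elements by complementary pair {x, 49−x}: {17,32}, {18,31}, {19,30}, …, giving 8 two-element pairs and 8 integers whose partner 49−x falls outside [9,32].
By pigeonhole, treating each of those 16 groups as a pigeonhole, one can pick one integer per group — 16 integers — with no two summing to 49.
The 17th integer lands in an occupied pair, forcing a sum of 49.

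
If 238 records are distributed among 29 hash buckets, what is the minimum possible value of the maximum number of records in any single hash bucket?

9

The 29 hash buckets are the holes and the 238 records are the pigeons.
If every hash bucket held at most 8 records, the total would be at most 29 × 8 = 232, which is less than 238.
So some hash bucket holds at least ⌈238/29⌉ = 9 records.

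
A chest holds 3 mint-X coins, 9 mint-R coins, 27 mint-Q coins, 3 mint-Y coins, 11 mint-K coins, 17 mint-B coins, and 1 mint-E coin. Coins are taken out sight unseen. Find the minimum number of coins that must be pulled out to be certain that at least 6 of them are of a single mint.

An adversary could hand out at most 5 coins per mint (mint-X, mint-Y, mint-E run out sooner): 3 + 5 + 5 + 3 + 5 + 5 + 1 = 27 coins and still no mint has 6.
Pigeonhole: one more coin lands in a mint already at 5, so 28 draws are enough and 27 are not.

28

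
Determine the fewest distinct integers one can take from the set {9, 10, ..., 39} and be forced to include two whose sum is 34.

24

A set avoiding the sum 34 can contain at most one of each pair {x, 34−x}, plus the 15 elements whose complement lies outside the range or equal to its own complement.
The integers 17, …, 39 (23 of them) are such a set: any two sum to at least 17+18 = 35 > 34.
By the pigeonhole principle, any 24th integer completes one of the 8 pairs, so 24 choices force a sum of 34.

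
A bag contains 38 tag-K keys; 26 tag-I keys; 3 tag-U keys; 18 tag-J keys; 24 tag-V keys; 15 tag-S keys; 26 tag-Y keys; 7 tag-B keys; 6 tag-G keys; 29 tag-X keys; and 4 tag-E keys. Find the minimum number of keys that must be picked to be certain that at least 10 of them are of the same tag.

84

An adversary could hand out at most 9 keys per tag (4 tags run out sooner): 9 + 9 + 3 + 9 + 9 + 9 + 9 + 7 + 6 + 9 + 4 = 83 keys and still no tag has 10.
By the pigeonhole principle, one more key lands in a tag already at 9, so 84 draws are enough and 83 are not.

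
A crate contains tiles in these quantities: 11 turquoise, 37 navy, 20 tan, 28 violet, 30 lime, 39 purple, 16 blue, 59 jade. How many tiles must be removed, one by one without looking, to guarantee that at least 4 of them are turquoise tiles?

233

In the worst case for collecting turquoise tiles, every non-turquoise tile comes out first.
There are 37 + 20 + 28 + 30 + 39 + 16 + 59 = 229 non-turquoise tiles altogether.
After those, each further tile must be turquoise, so 229 + 4 = 233 draws guarantee 4 turquoise tiles.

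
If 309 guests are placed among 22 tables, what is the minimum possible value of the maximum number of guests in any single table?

Pigeonhole: the 22 tables are the holes and the 309 guests are the pigeons.
If every table held at most 14 guests, the total would be at most 22 × 14 = 308, which is less than 309.
So some table holds at least ⌈309/22⌉ = 15 guests.

15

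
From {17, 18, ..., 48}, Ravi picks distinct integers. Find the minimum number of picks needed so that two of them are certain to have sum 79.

Two chosen integers sum to 79 exactly when both halves of some pair {x, 79−x} with 31 ≤ x ≤ 79−x ≤ 48 are chosen — 9 such pairs.
The remaining 14 elements (those with no distinct partner in range) can never complete a 79-sum, so the worst case takes all of them and one from each pair: 14 + 9 = 23.
The 24th integer has to be the second member of some pair, so 23 + 1 = 24.

24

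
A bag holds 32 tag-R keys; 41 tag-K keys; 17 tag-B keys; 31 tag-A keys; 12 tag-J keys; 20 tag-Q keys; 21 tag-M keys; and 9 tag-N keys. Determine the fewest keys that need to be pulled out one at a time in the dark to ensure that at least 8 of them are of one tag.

An adversary could hand out at most 7 keys per tag: 7 + 7 + 7 + 7 + 7 + 7 + 7 + 7 = 56 keys and still no tag has 8.
One more key lands in a tag already at 7, so 57 draws are enough and 56 are not.

57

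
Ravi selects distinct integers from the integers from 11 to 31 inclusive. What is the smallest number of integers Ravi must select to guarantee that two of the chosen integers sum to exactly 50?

A set avoiding the sum 50 can contain at most one of each pair {x, 50−x}, plus the 9 elements whose complement lies outside the range or equal to its own complement.
The integers 11, …, 25 (15 of them) are such a set: any two sum to at least 11+12 = 23 and at most 24+25 = 49 < 50.
Any 16th integer completes one of the 6 pairs, so 16 choices force a sum of 50.

16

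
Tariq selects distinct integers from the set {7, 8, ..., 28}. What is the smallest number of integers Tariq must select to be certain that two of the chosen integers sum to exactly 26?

A set avoiding the sum 26 can contain at most one of each pair {x, 26−x}, plus the 10 elements whose complement lies outside the range or equal to its own complement.
The integers 13, …, 28 (16 of them) are such a set: any two sum to at least 13+14 = 27 > 26.
Any 17th integer completes one of the 6 pairs, so 17 choices force a sum of 26.

17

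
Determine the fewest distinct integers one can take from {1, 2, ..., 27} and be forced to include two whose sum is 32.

17

Group the elements by complementary pair {x, 32−x}: {5,27}, {6,26}, {7,25}, …, giving 11 two-element pairs, the single value 16 (it cannot pair with itself since the integers are distinct), and 4 integers whose partner 32−x falls outside [1,27].
By pigeonhole, treating each of those 16 groups as a pigeonhole, one can pick one integer per group — 16 integers — with no two summing to 32.
The 17th integer lands in an occupied pair, forcing a sum of 32.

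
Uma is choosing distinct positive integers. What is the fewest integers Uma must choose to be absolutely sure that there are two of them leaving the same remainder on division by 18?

By pigeonhole, the 18 residue classes mod 18 are the pigeonholes.
With 18 integers one could put 1 in each residue class and have no class reach 2.
The 19th integer pushes some class to 2, so 18·1 + 1 = 19.

19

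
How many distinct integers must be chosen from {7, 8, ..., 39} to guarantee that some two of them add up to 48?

A set avoiding the sum 48 can contain at most one of each pair {x, 48−x}, plus the 3 elements whose complement lies outside the range or equal to its own complement.
The integers 7, …, 24 (18 of them) are such a set: any two sum to at least 7+8 = 15 and at most 23+24 = 47 < 48.
Pigeonhole: any 19th integer completes one of the 15 pairs, so 19 choices force a sum of 48.

19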